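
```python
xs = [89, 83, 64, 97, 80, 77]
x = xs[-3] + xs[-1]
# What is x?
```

xs has length 6. Negative index -3 maps to positive index 6 + (-3) = 3. xs[3] = 97.
xs has length 6. Negative index -1 maps to positive index 6 + (-1) = 5. xs[5] = 77.
Sum: 97 + 77 = 174.

174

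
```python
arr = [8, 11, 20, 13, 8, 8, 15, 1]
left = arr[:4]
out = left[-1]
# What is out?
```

arr has length 8. The slice arr[:4] selects indices [0, 1, 2, 3] (0->8, 1->11, 2->20, 3->13), giving [8, 11, 20, 13]. So left = [8, 11, 20, 13]. Then left[-1] = 13.

13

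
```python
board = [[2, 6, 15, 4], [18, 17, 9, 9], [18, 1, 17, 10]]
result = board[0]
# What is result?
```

board has 3 rows. Row 0 is [2, 6, 15, 4].

[2, 6, 15, 4]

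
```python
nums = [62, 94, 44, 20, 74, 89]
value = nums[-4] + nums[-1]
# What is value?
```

nums has length 6. Negative index -4 maps to positive index 6 + (-4) = 2. nums[2] = 44.
nums has length 6. Negative index -1 maps to positive index 6 + (-1) = 5. nums[5] = 89.
Sum: 44 + 89 = 133.

133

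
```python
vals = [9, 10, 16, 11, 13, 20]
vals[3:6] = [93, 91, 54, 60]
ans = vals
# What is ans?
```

vals starts as [9, 10, 16, 11, 13, 20] (length 6). The slice vals[3:6] covers indices [3, 4, 5] with values [11, 13, 20]. Replacing that slice with [93, 91, 54, 60] (different length) produces [9, 10, 16, 93, 91, 54, 60].

[9, 10, 16, 93, 91, 54, 60]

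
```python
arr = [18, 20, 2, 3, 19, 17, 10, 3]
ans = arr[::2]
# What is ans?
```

arr has length 8. The slice arr[::2] selects indices [0, 2, 4, 6] (0->18, 2->2, 4->19, 6->10), giving [18, 2, 19, 10].

[18, 2, 19, 10]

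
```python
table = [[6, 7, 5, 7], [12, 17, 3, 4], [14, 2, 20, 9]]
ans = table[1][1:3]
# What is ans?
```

table[1] = [12, 17, 3, 4]. table[1] has length 4. The slice table[1][1:3] selects indices [1, 2] (1->17, 2->3), giving [17, 3].

[17, 3]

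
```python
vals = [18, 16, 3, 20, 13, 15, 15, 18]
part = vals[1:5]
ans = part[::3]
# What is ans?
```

vals has length 8. The slice vals[1:5] selects indices [1, 2, 3, 4] (1->16, 2->3, 3->20, 4->13), giving [16, 3, 20, 13]. So part = [16, 3, 20, 13]. part has length 4. The slice part[::3] selects indices [0, 3] (0->16, 3->13), giving [16, 13].

[16, 13]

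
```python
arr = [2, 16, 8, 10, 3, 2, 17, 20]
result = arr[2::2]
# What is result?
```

arr has length 8. The slice arr[2::2] selects indices [2, 4, 6] (2->8, 4->3, 6->17), giving [8, 3, 17].

[8, 3, 17]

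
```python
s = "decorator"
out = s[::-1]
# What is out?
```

s has length 9. The slice s[::-1] selects indices [8, 7, 6, 5, 4, 3, 2, 1, 0] (8->'r', 7->'o', 6->'t', 5->'a', 4->'r', 3->'o', 2->'c', 1->'e', 0->'d'), giving 'rotaroced'.

'rotaroced'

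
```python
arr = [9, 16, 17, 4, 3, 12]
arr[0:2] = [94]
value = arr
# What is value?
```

arr starts as [9, 16, 17, 4, 3, 12] (length 6). The slice arr[0:2] covers indices [0, 1] with values [9, 16]. Replacing that slice with [94] (different length) produces [94, 17, 4, 3, 12].

[94, 17, 4, 3, 12]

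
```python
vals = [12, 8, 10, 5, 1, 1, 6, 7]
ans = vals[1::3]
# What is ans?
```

vals has length 8. The slice vals[1::3] selects indices [1, 4, 7] (1->8, 4->1, 7->7), giving [8, 1, 7].

[8, 1, 7]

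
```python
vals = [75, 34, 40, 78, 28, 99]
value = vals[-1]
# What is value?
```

vals has length 6. Negative index -1 maps to positive index 6 + (-1) = 5. vals[5] = 99.

99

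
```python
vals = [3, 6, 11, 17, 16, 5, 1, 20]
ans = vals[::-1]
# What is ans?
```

vals has length 8. The slice vals[::-1] selects indices [7, 6, 5, 4, 3, 2, 1, 0] (7->20, 6->1, 5->5, 4->16, 3->17, 2->11, 1->6, 0->3), giving [20, 1, 5, 16, 17, 11, 6, 3].

[20, 1, 5, 16, 17, 11, 6, 3]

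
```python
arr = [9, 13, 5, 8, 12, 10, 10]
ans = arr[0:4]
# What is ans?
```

arr has length 7. The slice arr[0:4] selects indices [0, 1, 2, 3] (0->9, 1->13, 2->5, 3->8), giving [9, 13, 5, 8].

[9, 13, 5, 8]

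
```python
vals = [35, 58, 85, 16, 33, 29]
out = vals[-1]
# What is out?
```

vals has length 6. Negative index -1 maps to positive index 6 + (-1) = 5. vals[5] = 29.

29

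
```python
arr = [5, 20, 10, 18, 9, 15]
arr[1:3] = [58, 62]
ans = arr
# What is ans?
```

arr starts as [5, 20, 10, 18, 9, 15] (length 6). The slice arr[1:3] covers indices [1, 2] with values [20, 10]. Replacing that slice with [58, 62] (same length) produces [5, 58, 62, 18, 9, 15].

[5, 58, 62, 18, 9, 15]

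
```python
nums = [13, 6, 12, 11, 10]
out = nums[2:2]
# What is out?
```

nums has length 5. The slice nums[2:2] resolves to an empty index range, so the result is [].

[]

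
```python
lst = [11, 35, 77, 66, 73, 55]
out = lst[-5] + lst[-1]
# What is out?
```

lst has length 6. Negative index -5 maps to positive index 6 + (-5) = 1. lst[1] = 35.
lst has length 6. Negative index -1 maps to positive index 6 + (-1) = 5. lst[5] = 55.
Sum: 35 + 55 = 90.

90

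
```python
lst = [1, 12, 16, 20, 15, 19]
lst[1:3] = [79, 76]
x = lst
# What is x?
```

lst starts as [1, 12, 16, 20, 15, 19] (length 6). The slice lst[1:3] covers indices [1, 2] with values [12, 16]. Replacing that slice with [79, 76] (same length) produces [1, 79, 76, 20, 15, 19].

[1, 79, 76, 20, 15, 19]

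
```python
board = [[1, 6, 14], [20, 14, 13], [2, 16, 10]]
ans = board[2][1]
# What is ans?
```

board[2] = [2, 16, 10]. Taking column 1 of that row yields 16.

16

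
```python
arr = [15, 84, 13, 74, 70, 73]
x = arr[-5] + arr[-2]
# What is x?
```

arr has length 6. Negative index -5 maps to positive index 6 + (-5) = 1. arr[1] = 84.
arr has length 6. Negative index -2 maps to positive index 6 + (-2) = 4. arr[4] = 70.
Sum: 84 + 70 = 154.

154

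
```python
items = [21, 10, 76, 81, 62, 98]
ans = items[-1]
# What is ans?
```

items has length 6. Negative index -1 maps to positive index 6 + (-1) = 5. items[5] = 98.

98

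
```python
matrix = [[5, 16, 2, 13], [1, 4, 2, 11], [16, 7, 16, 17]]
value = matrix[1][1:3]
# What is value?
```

matrix[1] = [1, 4, 2, 11]. matrix[1] has length 4. The slice matrix[1][1:3] selects indices [1, 2] (1->4, 2->2), giving [4, 2].

[4, 2]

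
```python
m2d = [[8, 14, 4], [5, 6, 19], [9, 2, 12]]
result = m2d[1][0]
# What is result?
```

m2d[1] = [5, 6, 19]. Taking column 0 of that row yields 5.

5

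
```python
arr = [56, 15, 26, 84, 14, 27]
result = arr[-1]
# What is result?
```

arr has length 6. Negative index -1 maps to positive index 6 + (-1) = 5. arr[5] = 27.

27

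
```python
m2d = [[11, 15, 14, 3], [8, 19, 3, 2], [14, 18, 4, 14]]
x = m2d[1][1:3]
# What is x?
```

m2d[1] = [8, 19, 3, 2]. m2d[1] has length 4. The slice m2d[1][1:3] selects indices [1, 2] (1->19, 2->3), giving [19, 3].

[19, 3]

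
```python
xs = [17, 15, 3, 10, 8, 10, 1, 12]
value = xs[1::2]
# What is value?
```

xs has length 8. The slice xs[1::2] selects indices [1, 3, 5, 7] (1->15, 3->10, 5->10, 7->12), giving [15, 10, 10, 12].

[15, 10, 10, 12]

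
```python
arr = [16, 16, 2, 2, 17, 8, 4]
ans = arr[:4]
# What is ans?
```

arr has length 7. The slice arr[:4] selects indices [0, 1, 2, 3] (0->16, 1->16, 2->2, 3->2), giving [16, 16, 2, 2].

[16, 16, 2, 2]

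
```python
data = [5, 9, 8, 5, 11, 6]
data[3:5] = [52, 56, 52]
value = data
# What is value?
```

data starts as [5, 9, 8, 5, 11, 6] (length 6). The slice data[3:5] covers indices [3, 4] with values [5, 11]. Replacing that slice with [52, 56, 52] (different length) produces [5, 9, 8, 52, 56, 52, 6].

[5, 9, 8, 52, 56, 52, 6]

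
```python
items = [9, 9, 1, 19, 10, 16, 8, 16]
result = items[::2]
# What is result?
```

items has length 8. The slice items[::2] selects indices [0, 2, 4, 6] (0->9, 2->1, 4->10, 6->8), giving [9, 1, 10, 8].

[9, 1, 10, 8]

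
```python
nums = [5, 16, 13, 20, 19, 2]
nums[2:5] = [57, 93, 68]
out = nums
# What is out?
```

nums starts as [5, 16, 13, 20, 19, 2] (length 6). The slice nums[2:5] covers indices [2, 3, 4] with values [13, 20, 19]. Replacing that slice with [57, 93, 68] (same length) produces [5, 16, 57, 93, 68, 2].

[5, 16, 57, 93, 68, 2]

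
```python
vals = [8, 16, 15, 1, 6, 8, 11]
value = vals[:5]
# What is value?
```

vals has length 7. The slice vals[:5] selects indices [0, 1, 2, 3, 4] (0->8, 1->16, 2->15, 3->1, 4->6), giving [8, 16, 15, 1, 6].

[8, 16, 15, 1, 6]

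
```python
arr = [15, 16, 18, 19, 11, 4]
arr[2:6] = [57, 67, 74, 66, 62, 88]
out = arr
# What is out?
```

arr starts as [15, 16, 18, 19, 11, 4] (length 6). The slice arr[2:6] covers indices [2, 3, 4, 5] with values [18, 19, 11, 4]. Replacing that slice with [57, 67, 74, 66, 62, 88] (different length) produces [15, 16, 57, 67, 74, 66, 62, 88].

[15, 16, 57, 67, 74, 66, 62, 88]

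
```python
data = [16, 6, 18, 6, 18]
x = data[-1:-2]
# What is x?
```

data has length 5. The slice data[-1:-2] resolves to an empty index range, so the result is [].

[]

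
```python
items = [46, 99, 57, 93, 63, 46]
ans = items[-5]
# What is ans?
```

items has length 6. Negative index -5 maps to positive index 6 + (-5) = 1. items[1] = 99.

99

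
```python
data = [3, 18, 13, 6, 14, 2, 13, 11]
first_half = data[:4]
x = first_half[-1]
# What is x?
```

data has length 8. The slice data[:4] selects indices [0, 1, 2, 3] (0->3, 1->18, 2->13, 3->6), giving [3, 18, 13, 6]. So first_half = [3, 18, 13, 6]. Then first_half[-1] = 6.

6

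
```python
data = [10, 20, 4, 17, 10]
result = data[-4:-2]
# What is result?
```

data has length 5. The slice data[-4:-2] selects indices [1, 2] (1->20, 2->4), giving [20, 4].

[20, 4]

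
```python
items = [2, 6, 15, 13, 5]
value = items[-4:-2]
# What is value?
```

items has length 5. The slice items[-4:-2] selects indices [1, 2] (1->6, 2->15), giving [6, 15].

[6, 15]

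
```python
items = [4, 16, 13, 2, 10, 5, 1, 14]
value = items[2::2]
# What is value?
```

items has length 8. The slice items[2::2] selects indices [2, 4, 6] (2->13, 4->10, 6->1), giving [13, 10, 1].

[13, 10, 1]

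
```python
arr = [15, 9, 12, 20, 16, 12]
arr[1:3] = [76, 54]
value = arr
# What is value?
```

arr starts as [15, 9, 12, 20, 16, 12] (length 6). The slice arr[1:3] covers indices [1, 2] with values [9, 12]. Replacing that slice with [76, 54] (same length) produces [15, 76, 54, 20, 16, 12].

[15, 76, 54, 20, 16, 12]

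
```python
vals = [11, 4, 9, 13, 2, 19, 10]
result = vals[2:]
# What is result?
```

vals has length 7. The slice vals[2:] selects indices [2, 3, 4, 5, 6] (2->9, 3->13, 4->2, 5->19, 6->10), giving [9, 13, 2, 19, 10].

[9, 13, 2, 19, 10]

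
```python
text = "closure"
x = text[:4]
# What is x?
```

text has length 7. The slice text[:4] selects indices [0, 1, 2, 3] (0->'c', 1->'l', 2->'o', 3->'s'), giving 'clos'.

'clos'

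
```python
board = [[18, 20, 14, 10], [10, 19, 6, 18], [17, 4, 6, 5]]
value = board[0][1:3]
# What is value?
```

board[0] = [18, 20, 14, 10]. board[0] has length 4. The slice board[0][1:3] selects indices [1, 2] (1->20, 2->14), giving [20, 14].

[20, 14]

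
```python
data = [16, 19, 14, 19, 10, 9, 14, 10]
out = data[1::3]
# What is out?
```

data has length 8. The slice data[1::3] selects indices [1, 4, 7] (1->19, 4->10, 7->10), giving [19, 10, 10].

[19, 10, 10]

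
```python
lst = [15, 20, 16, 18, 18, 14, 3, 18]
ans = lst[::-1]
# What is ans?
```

lst has length 8. The slice lst[::-1] selects indices [7, 6, 5, 4, 3, 2, 1, 0] (7->18, 6->3, 5->14, 4->18, 3->18, 2->16, 1->20, 0->15), giving [18, 3, 14, 18, 18, 16, 20, 15].

[18, 3, 14, 18, 18, 16, 20, 15]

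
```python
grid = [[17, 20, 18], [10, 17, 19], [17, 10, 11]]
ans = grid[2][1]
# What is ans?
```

grid[2] = [17, 10, 11]. Taking column 1 of that row yields 10.

10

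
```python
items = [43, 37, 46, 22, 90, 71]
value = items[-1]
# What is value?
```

items has length 6. Negative index -1 maps to positive index 6 + (-1) = 5. items[5] = 71.

71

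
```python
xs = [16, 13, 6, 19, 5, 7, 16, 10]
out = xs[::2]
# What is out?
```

xs has length 8. The slice xs[::2] selects indices [0, 2, 4, 6] (0->16, 2->6, 4->5, 6->16), giving [16, 6, 5, 16].

[16, 6, 5, 16]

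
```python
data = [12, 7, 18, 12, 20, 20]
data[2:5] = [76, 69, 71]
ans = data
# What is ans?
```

data starts as [12, 7, 18, 12, 20, 20] (length 6). The slice data[2:5] covers indices [2, 3, 4] with values [18, 12, 20]. Replacing that slice with [76, 69, 71] (same length) produces [12, 7, 76, 69, 71, 20].

[12, 7, 76, 69, 71, 20]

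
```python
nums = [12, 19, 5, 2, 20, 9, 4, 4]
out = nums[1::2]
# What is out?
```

nums has length 8. The slice nums[1::2] selects indices [1, 3, 5, 7] (1->19, 3->2, 5->9, 7->4), giving [19, 2, 9, 4].

[19, 2, 9, 4]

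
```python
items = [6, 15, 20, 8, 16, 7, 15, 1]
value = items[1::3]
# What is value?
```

items has length 8. The slice items[1::3] selects indices [1, 4, 7] (1->15, 4->16, 7->1), giving [15, 16, 1].

[15, 16, 1]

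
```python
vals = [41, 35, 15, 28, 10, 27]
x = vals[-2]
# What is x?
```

vals has length 6. Negative index -2 maps to positive index 6 + (-2) = 4. vals[4] = 10.

10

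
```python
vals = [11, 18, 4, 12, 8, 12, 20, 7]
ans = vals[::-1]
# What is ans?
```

vals has length 8. The slice vals[::-1] selects indices [7, 6, 5, 4, 3, 2, 1, 0] (7->7, 6->20, 5->12, 4->8, 3->12, 2->4, 1->18, 0->11), giving [7, 20, 12, 8, 12, 4, 18, 11].

[7, 20, 12, 8, 12, 4, 18, 11]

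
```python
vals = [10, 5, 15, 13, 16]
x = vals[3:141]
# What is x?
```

vals has length 5. The slice vals[3:141] selects indices [3, 4] (3->13, 4->16), giving [13, 16].

[13, 16]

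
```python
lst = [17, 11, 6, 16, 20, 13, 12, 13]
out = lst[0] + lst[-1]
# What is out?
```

lst has length 8. lst[0] = 17.
lst has length 8. Negative index -1 maps to positive index 8 + (-1) = 7. lst[7] = 13.
Sum: 17 + 13 = 30.

30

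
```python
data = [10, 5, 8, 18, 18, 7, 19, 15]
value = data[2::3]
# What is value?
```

data has length 8. The slice data[2::3] selects indices [2, 5] (2->8, 5->7), giving [8, 7].

[8, 7]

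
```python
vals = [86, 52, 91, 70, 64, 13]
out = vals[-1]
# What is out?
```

vals has length 6. Negative index -1 maps to positive index 6 + (-1) = 5. vals[5] = 13.

13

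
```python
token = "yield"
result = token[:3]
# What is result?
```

token has length 5. The slice token[:3] selects indices [0, 1, 2] (0->'y', 1->'i', 2->'e'), giving 'yie'.

'yie'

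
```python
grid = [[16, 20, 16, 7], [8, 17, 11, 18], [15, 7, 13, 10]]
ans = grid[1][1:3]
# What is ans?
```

grid[1] = [8, 17, 11, 18]. grid[1] has length 4. The slice grid[1][1:3] selects indices [1, 2] (1->17, 2->11), giving [17, 11].

[17, 11]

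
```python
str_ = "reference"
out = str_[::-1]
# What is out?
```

str_ has length 9. The slice str_[::-1] selects indices [8, 7, 6, 5, 4, 3, 2, 1, 0] (8->'e', 7->'c', 6->'n', 5->'e', 4->'r', 3->'e', 2->'f', 1->'e', 0->'r'), giving 'ecnerefer'.

'ecnerefer'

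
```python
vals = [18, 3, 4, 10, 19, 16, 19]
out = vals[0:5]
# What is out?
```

vals has length 7. The slice vals[0:5] selects indices [0, 1, 2, 3, 4] (0->18, 1->3, 2->4, 3->10, 4->19), giving [18, 3, 4, 10, 19].

[18, 3, 4, 10, 19]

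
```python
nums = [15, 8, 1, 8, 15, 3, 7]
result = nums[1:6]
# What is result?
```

nums has length 7. The slice nums[1:6] selects indices [1, 2, 3, 4, 5] (1->8, 2->1, 3->8, 4->15, 5->3), giving [8, 1, 8, 15, 3].

[8, 1, 8, 15, 3]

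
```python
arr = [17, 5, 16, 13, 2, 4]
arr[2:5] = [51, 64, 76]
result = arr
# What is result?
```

arr starts as [17, 5, 16, 13, 2, 4] (length 6). The slice arr[2:5] covers indices [2, 3, 4] with values [16, 13, 2]. Replacing that slice with [51, 64, 76] (same length) produces [17, 5, 51, 64, 76, 4].

[17, 5, 51, 64, 76, 4]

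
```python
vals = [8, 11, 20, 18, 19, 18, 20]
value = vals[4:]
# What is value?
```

vals has length 7. The slice vals[4:] selects indices [4, 5, 6] (4->19, 5->18, 6->20), giving [19, 18, 20].

[19, 18, 20]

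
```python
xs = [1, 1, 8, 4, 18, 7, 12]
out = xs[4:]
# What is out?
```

xs has length 7. The slice xs[4:] selects indices [4, 5, 6] (4->18, 5->7, 6->12), giving [18, 7, 12].

[18, 7, 12]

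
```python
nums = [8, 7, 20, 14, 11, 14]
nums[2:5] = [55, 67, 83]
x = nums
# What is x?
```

nums starts as [8, 7, 20, 14, 11, 14] (length 6). The slice nums[2:5] covers indices [2, 3, 4] with values [20, 14, 11]. Replacing that slice with [55, 67, 83] (same length) produces [8, 7, 55, 67, 83, 14].

[8, 7, 55, 67, 83, 14]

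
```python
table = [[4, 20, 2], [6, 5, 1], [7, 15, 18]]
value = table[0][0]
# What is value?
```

table[0] = [4, 20, 2]. Taking column 0 of that row yields 4.

4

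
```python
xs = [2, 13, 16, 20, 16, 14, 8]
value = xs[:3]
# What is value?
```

xs has length 7. The slice xs[:3] selects indices [0, 1, 2] (0->2, 1->13, 2->16), giving [2, 13, 16].

[2, 13, 16]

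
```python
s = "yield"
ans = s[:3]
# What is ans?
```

s has length 5. The slice s[:3] selects indices [0, 1, 2] (0->'y', 1->'i', 2->'e'), giving 'yie'.

'yie'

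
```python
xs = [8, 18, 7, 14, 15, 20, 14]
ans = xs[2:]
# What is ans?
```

xs has length 7. The slice xs[2:] selects indices [2, 3, 4, 5, 6] (2->7, 3->14, 4->15, 5->20, 6->14), giving [7, 14, 15, 20, 14].

[7, 14, 15, 20, 14]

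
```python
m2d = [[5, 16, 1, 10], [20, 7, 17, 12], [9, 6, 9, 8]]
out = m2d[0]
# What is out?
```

m2d has 3 rows. Row 0 is [5, 16, 1, 10].

[5, 16, 1, 10]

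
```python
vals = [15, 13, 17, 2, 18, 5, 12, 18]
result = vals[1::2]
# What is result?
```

vals has length 8. The slice vals[1::2] selects indices [1, 3, 5, 7] (1->13, 3->2, 5->5, 7->18), giving [13, 2, 5, 18].

[13, 2, 5, 18]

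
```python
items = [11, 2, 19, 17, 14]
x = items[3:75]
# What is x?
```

items has length 5. The slice items[3:75] selects indices [3, 4] (3->17, 4->14), giving [17, 14].

[17, 14]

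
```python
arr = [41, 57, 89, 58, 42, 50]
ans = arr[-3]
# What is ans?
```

arr has length 6. Negative index -3 maps to positive index 6 + (-3) = 3. arr[3] = 58.

58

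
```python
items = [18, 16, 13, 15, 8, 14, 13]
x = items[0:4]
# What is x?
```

items has length 7. The slice items[0:4] selects indices [0, 1, 2, 3] (0->18, 1->16, 2->13, 3->15), giving [18, 16, 13, 15].

[18, 16, 13, 15]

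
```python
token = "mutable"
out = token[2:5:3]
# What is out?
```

token has length 7. The slice token[2:5:3] selects indices [2] (2->'t'), giving 't'.

't'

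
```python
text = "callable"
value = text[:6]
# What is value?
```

text has length 8. The slice text[:6] selects indices [0, 1, 2, 3, 4, 5] (0->'c', 1->'a', 2->'l', 3->'l', 4->'a', 5->'b'), giving 'callab'.

'callab'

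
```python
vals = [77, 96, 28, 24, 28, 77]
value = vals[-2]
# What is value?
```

vals has length 6. Negative index -2 maps to positive index 6 + (-2) = 4. vals[4] = 28.

28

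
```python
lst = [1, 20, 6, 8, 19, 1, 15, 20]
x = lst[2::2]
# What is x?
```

lst has length 8. The slice lst[2::2] selects indices [2, 4, 6] (2->6, 4->19, 6->15), giving [6, 19, 15].

[6, 19, 15]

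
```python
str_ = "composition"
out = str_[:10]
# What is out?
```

str_ has length 11. The slice str_[:10] selects indices [0, 1, 2, 3, 4, 5, 6, 7, 8, 9] (0->'c', 1->'o', 2->'m', 3->'p', 4->'o', 5->'s', 6->'i', 7->'t', 8->'i', 9->'o'), giving 'compositio'.

'compositio'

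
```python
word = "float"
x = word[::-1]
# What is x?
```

word has length 5. The slice word[::-1] selects indices [4, 3, 2, 1, 0] (4->'t', 3->'a', 2->'o', 1->'l', 0->'f'), giving 'taolf'.

'taolf'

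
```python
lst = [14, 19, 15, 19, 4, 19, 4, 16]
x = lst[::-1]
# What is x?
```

lst has length 8. The slice lst[::-1] selects indices [7, 6, 5, 4, 3, 2, 1, 0] (7->16, 6->4, 5->19, 4->4, 3->19, 2->15, 1->19, 0->14), giving [16, 4, 19, 4, 19, 15, 19, 14].

[16, 4, 19, 4, 19, 15, 19, 14]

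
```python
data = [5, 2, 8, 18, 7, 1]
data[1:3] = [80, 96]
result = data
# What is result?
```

data starts as [5, 2, 8, 18, 7, 1] (length 6). The slice data[1:3] covers indices [1, 2] with values [2, 8]. Replacing that slice with [80, 96] (same length) produces [5, 80, 96, 18, 7, 1].

[5, 80, 96, 18, 7, 1]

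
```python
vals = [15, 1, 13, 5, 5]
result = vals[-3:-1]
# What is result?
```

vals has length 5. The slice vals[-3:-1] selects indices [2, 3] (2->13, 3->5), giving [13, 5].

[13, 5]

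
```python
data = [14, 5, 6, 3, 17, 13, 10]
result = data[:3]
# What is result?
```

data has length 7. The slice data[:3] selects indices [0, 1, 2] (0->14, 1->5, 2->6), giving [14, 5, 6].

[14, 5, 6]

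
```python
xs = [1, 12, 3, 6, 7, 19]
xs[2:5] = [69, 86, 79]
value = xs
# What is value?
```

xs starts as [1, 12, 3, 6, 7, 19] (length 6). The slice xs[2:5] covers indices [2, 3, 4] with values [3, 6, 7]. Replacing that slice with [69, 86, 79] (same length) produces [1, 12, 69, 86, 79, 19].

[1, 12, 69, 86, 79, 19]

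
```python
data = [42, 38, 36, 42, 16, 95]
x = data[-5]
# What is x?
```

data has length 6. Negative index -5 maps to positive index 6 + (-5) = 1. data[1] = 38.

38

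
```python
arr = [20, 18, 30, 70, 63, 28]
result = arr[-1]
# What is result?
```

arr has length 6. Negative index -1 maps to positive index 6 + (-1) = 5. arr[5] = 28.

28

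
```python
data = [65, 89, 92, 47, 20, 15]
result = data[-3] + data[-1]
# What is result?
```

data has length 6. Negative index -3 maps to positive index 6 + (-3) = 3. data[3] = 47.
data has length 6. Negative index -1 maps to positive index 6 + (-1) = 5. data[5] = 15.
Sum: 47 + 15 = 62.

62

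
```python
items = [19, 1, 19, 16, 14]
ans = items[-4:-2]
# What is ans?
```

items has length 5. The slice items[-4:-2] selects indices [1, 2] (1->1, 2->19), giving [1, 19].

[1, 19]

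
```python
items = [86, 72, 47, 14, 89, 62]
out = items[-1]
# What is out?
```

items has length 6. Negative index -1 maps to positive index 6 + (-1) = 5. items[5] = 62.

62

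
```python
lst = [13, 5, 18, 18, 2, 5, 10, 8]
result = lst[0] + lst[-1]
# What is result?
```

lst has length 8. lst[0] = 13.
lst has length 8. Negative index -1 maps to positive index 8 + (-1) = 7. lst[7] = 8.
Sum: 13 + 8 = 21.

21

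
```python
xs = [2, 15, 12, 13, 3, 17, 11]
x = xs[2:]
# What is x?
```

xs has length 7. The slice xs[2:] selects indices [2, 3, 4, 5, 6] (2->12, 3->13, 4->3, 5->17, 6->11), giving [12, 13, 3, 17, 11].

[12, 13, 3, 17, 11]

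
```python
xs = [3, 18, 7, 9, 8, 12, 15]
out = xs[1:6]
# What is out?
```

xs has length 7. The slice xs[1:6] selects indices [1, 2, 3, 4, 5] (1->18, 2->7, 3->9, 4->8, 5->12), giving [18, 7, 9, 8, 12].

[18, 7, 9, 8, 12]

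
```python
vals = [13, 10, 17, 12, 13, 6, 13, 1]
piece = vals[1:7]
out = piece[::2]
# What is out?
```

vals has length 8. The slice vals[1:7] selects indices [1, 2, 3, 4, 5, 6] (1->10, 2->17, 3->12, 4->13, 5->6, 6->13), giving [10, 17, 12, 13, 6, 13]. So piece = [10, 17, 12, 13, 6, 13]. piece has length 6. The slice piece[::2] selects indices [0, 2, 4] (0->10, 2->12, 4->6), giving [10, 12, 6].

[10, 12, 6]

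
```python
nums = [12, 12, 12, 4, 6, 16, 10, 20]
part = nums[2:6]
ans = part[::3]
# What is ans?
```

nums has length 8. The slice nums[2:6] selects indices [2, 3, 4, 5] (2->12, 3->4, 4->6, 5->16), giving [12, 4, 6, 16]. So part = [12, 4, 6, 16]. part has length 4. The slice part[::3] selects indices [0, 3] (0->12, 3->16), giving [12, 16].

[12, 16]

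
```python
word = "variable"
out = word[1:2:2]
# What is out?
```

word has length 8. The slice word[1:2:2] selects indices [1] (1->'a'), giving 'a'.

'a'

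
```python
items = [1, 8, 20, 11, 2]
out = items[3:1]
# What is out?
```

items has length 5. The slice items[3:1] resolves to an empty index range, so the result is [].

[]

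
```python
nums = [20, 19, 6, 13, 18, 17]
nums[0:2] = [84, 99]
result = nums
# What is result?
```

nums starts as [20, 19, 6, 13, 18, 17] (length 6). The slice nums[0:2] covers indices [0, 1] with values [20, 19]. Replacing that slice with [84, 99] (same length) produces [84, 99, 6, 13, 18, 17].

[84, 99, 6, 13, 18, 17]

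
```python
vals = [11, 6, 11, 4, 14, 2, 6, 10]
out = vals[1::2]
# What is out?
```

vals has length 8. The slice vals[1::2] selects indices [1, 3, 5, 7] (1->6, 3->4, 5->2, 7->10), giving [6, 4, 2, 10].

[6, 4, 2, 10]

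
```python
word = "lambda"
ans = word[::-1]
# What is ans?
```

word has length 6. The slice word[::-1] selects indices [5, 4, 3, 2, 1, 0] (5->'a', 4->'d', 3->'b', 2->'m', 1->'a', 0->'l'), giving 'adbmal'.

'adbmal'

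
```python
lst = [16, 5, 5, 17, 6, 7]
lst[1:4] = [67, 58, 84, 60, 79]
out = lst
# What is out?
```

lst starts as [16, 5, 5, 17, 6, 7] (length 6). The slice lst[1:4] covers indices [1, 2, 3] with values [5, 5, 17]. Replacing that slice with [67, 58, 84, 60, 79] (different length) produces [16, 67, 58, 84, 60, 79, 6, 7].

[16, 67, 58, 84, 60, 79, 6, 7]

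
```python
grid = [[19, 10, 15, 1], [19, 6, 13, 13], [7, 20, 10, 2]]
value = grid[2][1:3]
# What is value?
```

grid[2] = [7, 20, 10, 2]. grid[2] has length 4. The slice grid[2][1:3] selects indices [1, 2] (1->20, 2->10), giving [20, 10].

[20, 10]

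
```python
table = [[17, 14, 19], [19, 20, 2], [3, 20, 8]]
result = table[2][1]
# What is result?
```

table[2] = [3, 20, 8]. Taking column 1 of that row yields 20.

20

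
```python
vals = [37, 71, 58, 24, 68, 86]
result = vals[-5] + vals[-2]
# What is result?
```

vals has length 6. Negative index -5 maps to positive index 6 + (-5) = 1. vals[1] = 71.
vals has length 6. Negative index -2 maps to positive index 6 + (-2) = 4. vals[4] = 68.
Sum: 71 + 68 = 139.

139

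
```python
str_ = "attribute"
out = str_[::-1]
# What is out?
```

str_ has length 9. The slice str_[::-1] selects indices [8, 7, 6, 5, 4, 3, 2, 1, 0] (8->'e', 7->'t', 6->'u', 5->'b', 4->'i', 3->'r', 2->'t', 1->'t', 0->'a'), giving 'etubirtta'.

'etubirtta'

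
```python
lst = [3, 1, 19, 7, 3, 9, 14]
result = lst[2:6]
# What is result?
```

lst has length 7. The slice lst[2:6] selects indices [2, 3, 4, 5] (2->19, 3->7, 4->3, 5->9), giving [19, 7, 3, 9].

[19, 7, 3, 9]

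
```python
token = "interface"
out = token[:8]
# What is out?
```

token has length 9. The slice token[:8] selects indices [0, 1, 2, 3, 4, 5, 6, 7] (0->'i', 1->'n', 2->'t', 3->'e', 4->'r', 5->'f', 6->'a', 7->'c'), giving 'interfac'.

'interfac'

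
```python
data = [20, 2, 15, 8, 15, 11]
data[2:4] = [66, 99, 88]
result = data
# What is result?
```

data starts as [20, 2, 15, 8, 15, 11] (length 6). The slice data[2:4] covers indices [2, 3] with values [15, 8]. Replacing that slice with [66, 99, 88] (different length) produces [20, 2, 66, 99, 88, 15, 11].

[20, 2, 66, 99, 88, 15, 11]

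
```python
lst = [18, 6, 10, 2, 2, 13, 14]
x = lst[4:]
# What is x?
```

lst has length 7. The slice lst[4:] selects indices [4, 5, 6] (4->2, 5->13, 6->14), giving [2, 13, 14].

[2, 13, 14]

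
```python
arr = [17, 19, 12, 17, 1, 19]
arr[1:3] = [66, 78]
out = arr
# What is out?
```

arr starts as [17, 19, 12, 17, 1, 19] (length 6). The slice arr[1:3] covers indices [1, 2] with values [19, 12]. Replacing that slice with [66, 78] (same length) produces [17, 66, 78, 17, 1, 19].

[17, 66, 78, 17, 1, 19]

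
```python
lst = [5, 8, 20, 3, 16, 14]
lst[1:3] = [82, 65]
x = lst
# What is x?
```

lst starts as [5, 8, 20, 3, 16, 14] (length 6). The slice lst[1:3] covers indices [1, 2] with values [8, 20]. Replacing that slice with [82, 65] (same length) produces [5, 82, 65, 3, 16, 14].

[5, 82, 65, 3, 16, 14]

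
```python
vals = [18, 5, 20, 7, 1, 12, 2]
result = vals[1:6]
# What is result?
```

vals has length 7. The slice vals[1:6] selects indices [1, 2, 3, 4, 5] (1->5, 2->20, 3->7, 4->1, 5->12), giving [5, 20, 7, 1, 12].

[5, 20, 7, 1, 12]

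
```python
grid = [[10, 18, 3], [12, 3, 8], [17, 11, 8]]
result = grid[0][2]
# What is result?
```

grid[0] = [10, 18, 3]. Taking column 2 of that row yields 3.

3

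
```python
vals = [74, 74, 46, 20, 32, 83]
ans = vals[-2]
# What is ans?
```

vals has length 6. Negative index -2 maps to positive index 6 + (-2) = 4. vals[4] = 32.

32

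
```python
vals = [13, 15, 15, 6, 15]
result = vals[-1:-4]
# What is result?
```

vals has length 5. The slice vals[-1:-4] resolves to an empty index range, so the result is [].

[]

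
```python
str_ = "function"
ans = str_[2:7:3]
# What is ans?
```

str_ has length 8. The slice str_[2:7:3] selects indices [2, 5] (2->'n', 5->'i'), giving 'ni'.

'ni'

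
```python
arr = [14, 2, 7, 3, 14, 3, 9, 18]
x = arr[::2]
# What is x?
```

arr has length 8. The slice arr[::2] selects indices [0, 2, 4, 6] (0->14, 2->7, 4->14, 6->9), giving [14, 7, 14, 9].

[14, 7, 14, 9]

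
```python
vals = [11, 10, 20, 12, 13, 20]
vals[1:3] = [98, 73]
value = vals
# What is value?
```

vals starts as [11, 10, 20, 12, 13, 20] (length 6). The slice vals[1:3] covers indices [1, 2] with values [10, 20]. Replacing that slice with [98, 73] (same length) produces [11, 98, 73, 12, 13, 20].

[11, 98, 73, 12, 13, 20]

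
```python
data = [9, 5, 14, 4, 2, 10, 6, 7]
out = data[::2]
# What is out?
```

data has length 8. The slice data[::2] selects indices [0, 2, 4, 6] (0->9, 2->14, 4->2, 6->6), giving [9, 14, 2, 6].

[9, 14, 2, 6]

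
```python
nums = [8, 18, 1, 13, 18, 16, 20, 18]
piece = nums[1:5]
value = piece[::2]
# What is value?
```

nums has length 8. The slice nums[1:5] selects indices [1, 2, 3, 4] (1->18, 2->1, 3->13, 4->18), giving [18, 1, 13, 18]. So piece = [18, 1, 13, 18]. piece has length 4. The slice piece[::2] selects indices [0, 2] (0->18, 2->13), giving [18, 13].

[18, 13]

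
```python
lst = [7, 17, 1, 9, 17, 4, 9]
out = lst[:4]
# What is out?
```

lst has length 7. The slice lst[:4] selects indices [0, 1, 2, 3] (0->7, 1->17, 2->1, 3->9), giving [7, 17, 1, 9].

[7, 17, 1, 9]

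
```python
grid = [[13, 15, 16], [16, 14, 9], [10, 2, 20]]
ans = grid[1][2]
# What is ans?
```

grid[1] = [16, 14, 9]. Taking column 2 of that row yields 9.

9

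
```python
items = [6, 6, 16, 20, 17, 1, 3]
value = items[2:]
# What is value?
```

items has length 7. The slice items[2:] selects indices [2, 3, 4, 5, 6] (2->16, 3->20, 4->17, 5->1, 6->3), giving [16, 20, 17, 1, 3].

[16, 20, 17, 1, 3]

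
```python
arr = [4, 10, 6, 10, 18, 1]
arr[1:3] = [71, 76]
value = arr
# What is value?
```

arr starts as [4, 10, 6, 10, 18, 1] (length 6). The slice arr[1:3] covers indices [1, 2] with values [10, 6]. Replacing that slice with [71, 76] (same length) produces [4, 71, 76, 10, 18, 1].

[4, 71, 76, 10, 18, 1]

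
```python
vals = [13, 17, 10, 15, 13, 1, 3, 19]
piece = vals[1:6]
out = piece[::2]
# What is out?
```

vals has length 8. The slice vals[1:6] selects indices [1, 2, 3, 4, 5] (1->17, 2->10, 3->15, 4->13, 5->1), giving [17, 10, 15, 13, 1]. So piece = [17, 10, 15, 13, 1]. piece has length 5. The slice piece[::2] selects indices [0, 2, 4] (0->17, 2->15, 4->1), giving [17, 15, 1].

[17, 15, 1]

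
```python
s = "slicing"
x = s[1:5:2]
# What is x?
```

s has length 7. The slice s[1:5:2] selects indices [1, 3] (1->'l', 3->'c'), giving 'lc'.

'lc'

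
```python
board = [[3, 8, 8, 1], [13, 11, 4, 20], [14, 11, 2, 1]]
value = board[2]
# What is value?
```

board has 3 rows. Row 2 is [14, 11, 2, 1].

[14, 11, 2, 1]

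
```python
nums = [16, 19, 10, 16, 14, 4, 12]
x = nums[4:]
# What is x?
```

nums has length 7. The slice nums[4:] selects indices [4, 5, 6] (4->14, 5->4, 6->12), giving [14, 4, 12].

[14, 4, 12]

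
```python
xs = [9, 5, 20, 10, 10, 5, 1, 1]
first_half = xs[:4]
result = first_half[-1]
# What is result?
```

xs has length 8. The slice xs[:4] selects indices [0, 1, 2, 3] (0->9, 1->5, 2->20, 3->10), giving [9, 5, 20, 10]. So first_half = [9, 5, 20, 10]. Then first_half[-1] = 10.

10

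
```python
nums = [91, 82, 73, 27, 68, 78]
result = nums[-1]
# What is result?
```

nums has length 6. Negative index -1 maps to positive index 6 + (-1) = 5. nums[5] = 78.

78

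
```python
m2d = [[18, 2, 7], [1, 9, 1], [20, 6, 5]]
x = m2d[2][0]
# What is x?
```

m2d[2] = [20, 6, 5]. Taking column 0 of that row yields 20.

20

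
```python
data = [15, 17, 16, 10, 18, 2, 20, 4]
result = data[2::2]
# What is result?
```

data has length 8. The slice data[2::2] selects indices [2, 4, 6] (2->16, 4->18, 6->20), giving [16, 18, 20].

[16, 18, 20]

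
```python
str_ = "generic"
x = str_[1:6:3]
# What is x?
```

str_ has length 7. The slice str_[1:6:3] selects indices [1, 4] (1->'e', 4->'r'), giving 'er'.

'er'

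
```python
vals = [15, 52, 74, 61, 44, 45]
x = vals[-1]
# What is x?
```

vals has length 6. Negative index -1 maps to positive index 6 + (-1) = 5. vals[5] = 45.

45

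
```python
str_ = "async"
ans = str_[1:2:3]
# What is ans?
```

str_ has length 5. The slice str_[1:2:3] selects indices [1] (1->'s'), giving 's'.

's'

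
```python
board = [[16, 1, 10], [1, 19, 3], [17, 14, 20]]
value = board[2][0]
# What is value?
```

board[2] = [17, 14, 20]. Taking column 0 of that row yields 17.

17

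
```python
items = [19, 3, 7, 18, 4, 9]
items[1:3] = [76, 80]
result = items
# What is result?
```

items starts as [19, 3, 7, 18, 4, 9] (length 6). The slice items[1:3] covers indices [1, 2] with values [3, 7]. Replacing that slice with [76, 80] (same length) produces [19, 76, 80, 18, 4, 9].

[19, 76, 80, 18, 4, 9]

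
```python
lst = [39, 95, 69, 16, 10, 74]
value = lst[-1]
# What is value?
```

lst has length 6. Negative index -1 maps to positive index 6 + (-1) = 5. lst[5] = 74.

74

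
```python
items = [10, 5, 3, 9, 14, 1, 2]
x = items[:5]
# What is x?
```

items has length 7. The slice items[:5] selects indices [0, 1, 2, 3, 4] (0->10, 1->5, 2->3, 3->9, 4->14), giving [10, 5, 3, 9, 14].

[10, 5, 3, 9, 14]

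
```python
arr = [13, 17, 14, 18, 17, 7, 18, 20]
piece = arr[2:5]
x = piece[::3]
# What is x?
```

arr has length 8. The slice arr[2:5] selects indices [2, 3, 4] (2->14, 3->18, 4->17), giving [14, 18, 17]. So piece = [14, 18, 17]. piece has length 3. The slice piece[::3] selects indices [0] (0->14), giving [14].

[14]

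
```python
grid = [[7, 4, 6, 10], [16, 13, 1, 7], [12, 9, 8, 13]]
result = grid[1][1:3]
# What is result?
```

grid[1] = [16, 13, 1, 7]. grid[1] has length 4. The slice grid[1][1:3] selects indices [1, 2] (1->13, 2->1), giving [13, 1].

[13, 1]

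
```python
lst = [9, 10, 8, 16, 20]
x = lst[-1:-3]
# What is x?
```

lst has length 5. The slice lst[-1:-3] resolves to an empty index range, so the result is [].

[]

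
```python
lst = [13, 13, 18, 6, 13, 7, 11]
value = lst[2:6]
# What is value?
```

lst has length 7. The slice lst[2:6] selects indices [2, 3, 4, 5] (2->18, 3->6, 4->13, 5->7), giving [18, 6, 13, 7].

[18, 6, 13, 7]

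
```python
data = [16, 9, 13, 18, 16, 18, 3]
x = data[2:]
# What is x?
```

data has length 7. The slice data[2:] selects indices [2, 3, 4, 5, 6] (2->13, 3->18, 4->16, 5->18, 6->3), giving [13, 18, 16, 18, 3].

[13, 18, 16, 18, 3]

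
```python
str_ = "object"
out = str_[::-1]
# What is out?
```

str_ has length 6. The slice str_[::-1] selects indices [5, 4, 3, 2, 1, 0] (5->'t', 4->'c', 3->'e', 2->'j', 1->'b', 0->'o'), giving 'tcejbo'.

'tcejbo'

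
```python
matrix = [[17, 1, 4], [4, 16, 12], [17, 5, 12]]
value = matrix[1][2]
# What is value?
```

matrix[1] = [4, 16, 12]. Taking column 2 of that row yields 12.

12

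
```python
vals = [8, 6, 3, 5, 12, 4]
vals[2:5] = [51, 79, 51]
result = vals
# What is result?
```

vals starts as [8, 6, 3, 5, 12, 4] (length 6). The slice vals[2:5] covers indices [2, 3, 4] with values [3, 5, 12]. Replacing that slice with [51, 79, 51] (same length) produces [8, 6, 51, 79, 51, 4].

[8, 6, 51, 79, 51, 4]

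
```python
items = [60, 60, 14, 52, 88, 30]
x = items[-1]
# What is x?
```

items has length 6. Negative index -1 maps to positive index 6 + (-1) = 5. items[5] = 30.

30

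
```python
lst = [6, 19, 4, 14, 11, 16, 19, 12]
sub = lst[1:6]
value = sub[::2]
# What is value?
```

lst has length 8. The slice lst[1:6] selects indices [1, 2, 3, 4, 5] (1->19, 2->4, 3->14, 4->11, 5->16), giving [19, 4, 14, 11, 16]. So sub = [19, 4, 14, 11, 16]. sub has length 5. The slice sub[::2] selects indices [0, 2, 4] (0->19, 2->14, 4->16), giving [19, 14, 16].

[19, 14, 16]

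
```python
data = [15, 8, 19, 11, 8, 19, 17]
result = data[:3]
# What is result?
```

data has length 7. The slice data[:3] selects indices [0, 1, 2] (0->15, 1->8, 2->19), giving [15, 8, 19].

[15, 8, 19]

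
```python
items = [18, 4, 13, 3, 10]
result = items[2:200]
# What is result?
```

items has length 5. The slice items[2:200] selects indices [2, 3, 4] (2->13, 3->3, 4->10), giving [13, 3, 10].

[13, 3, 10]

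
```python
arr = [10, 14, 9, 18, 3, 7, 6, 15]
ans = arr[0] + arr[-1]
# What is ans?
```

arr has length 8. arr[0] = 10.
arr has length 8. Negative index -1 maps to positive index 8 + (-1) = 7. arr[7] = 15.
Sum: 10 + 15 = 25.

25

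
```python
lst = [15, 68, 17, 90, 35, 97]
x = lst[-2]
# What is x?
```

lst has length 6. Negative index -2 maps to positive index 6 + (-2) = 4. lst[4] = 35.

35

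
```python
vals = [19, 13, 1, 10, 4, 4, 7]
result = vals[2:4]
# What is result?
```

vals has length 7. The slice vals[2:4] selects indices [2, 3] (2->1, 3->10), giving [1, 10].

[1, 10]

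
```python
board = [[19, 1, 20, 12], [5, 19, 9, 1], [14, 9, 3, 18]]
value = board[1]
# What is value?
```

board has 3 rows. Row 1 is [5, 19, 9, 1].

[5, 19, 9, 1]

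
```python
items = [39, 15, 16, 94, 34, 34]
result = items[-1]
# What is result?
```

items has length 6. Negative index -1 maps to positive index 6 + (-1) = 5. items[5] = 34.

34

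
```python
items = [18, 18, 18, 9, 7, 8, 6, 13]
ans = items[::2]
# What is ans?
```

items has length 8. The slice items[::2] selects indices [0, 2, 4, 6] (0->18, 2->18, 4->7, 6->6), giving [18, 18, 7, 6].

[18, 18, 7, 6]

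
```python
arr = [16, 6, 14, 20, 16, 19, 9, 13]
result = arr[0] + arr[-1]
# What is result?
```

arr has length 8. arr[0] = 16.
arr has length 8. Negative index -1 maps to positive index 8 + (-1) = 7. arr[7] = 13.
Sum: 16 + 13 = 29.

29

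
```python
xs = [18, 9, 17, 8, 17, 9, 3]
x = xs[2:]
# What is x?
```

xs has length 7. The slice xs[2:] selects indices [2, 3, 4, 5, 6] (2->17, 3->8, 4->17, 5->9, 6->3), giving [17, 8, 17, 9, 3].

[17, 8, 17, 9, 3]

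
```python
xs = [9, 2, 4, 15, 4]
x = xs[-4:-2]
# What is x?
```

xs has length 5. The slice xs[-4:-2] selects indices [1, 2] (1->2, 2->4), giving [2, 4].

[2, 4]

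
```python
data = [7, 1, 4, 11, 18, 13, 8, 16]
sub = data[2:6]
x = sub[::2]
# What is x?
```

data has length 8. The slice data[2:6] selects indices [2, 3, 4, 5] (2->4, 3->11, 4->18, 5->13), giving [4, 11, 18, 13]. So sub = [4, 11, 18, 13]. sub has length 4. The slice sub[::2] selects indices [0, 2] (0->4, 2->18), giving [4, 18].

[4, 18]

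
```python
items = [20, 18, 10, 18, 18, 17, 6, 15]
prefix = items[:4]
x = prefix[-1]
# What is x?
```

items has length 8. The slice items[:4] selects indices [0, 1, 2, 3] (0->20, 1->18, 2->10, 3->18), giving [20, 18, 10, 18]. So prefix = [20, 18, 10, 18]. Then prefix[-1] = 18.

18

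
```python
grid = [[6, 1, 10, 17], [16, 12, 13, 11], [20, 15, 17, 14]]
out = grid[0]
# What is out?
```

grid has 3 rows. Row 0 is [6, 1, 10, 17].

[6, 1, 10, 17]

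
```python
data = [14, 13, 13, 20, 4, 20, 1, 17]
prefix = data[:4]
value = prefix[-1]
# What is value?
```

data has length 8. The slice data[:4] selects indices [0, 1, 2, 3] (0->14, 1->13, 2->13, 3->20), giving [14, 13, 13, 20]. So prefix = [14, 13, 13, 20]. Then prefix[-1] = 20.

20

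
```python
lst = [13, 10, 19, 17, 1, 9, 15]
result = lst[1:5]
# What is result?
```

lst has length 7. The slice lst[1:5] selects indices [1, 2, 3, 4] (1->10, 2->19, 3->17, 4->1), giving [10, 19, 17, 1].

[10, 19, 17, 1]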